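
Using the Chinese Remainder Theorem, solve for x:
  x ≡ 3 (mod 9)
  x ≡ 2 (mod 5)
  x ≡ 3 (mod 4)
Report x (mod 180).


Moduli 9, 5, 4 are pairwise coprime; by CRT there is a unique solution modulo M = 9 · 5 · 4 = 180.
Solve pairwise, accumulating the modulus:
  Start with x ≡ 3 (mod 9).
  Combine with x ≡ 2 (mod 5): since gcd(9, 5) = 1, we get a unique residue mod 45.
    Write x = 3 + 9·t and substitute into x ≡ 2 (mod 5): 9·t ≡ 2 − 3 = -1 (mod 5).
    Reduce coefficients mod 5: 4·t ≡ 4 (mod 5).
    The inverse of 4 mod 5 is 4 (since 4·4 = 16 = 3·5 + 1), so t ≡ 4·4 = 16 ≡ 1 (mod 5).
    Then x = 3 + 9·1 = 12, valid modulo lcm(9, 5) = 45: x ≡ 12 (mod 45).
  Combine with x ≡ 3 (mod 4): since gcd(45, 4) = 1, we get a unique residue mod 180.
    Write x = 12 + 45·t and substitute into x ≡ 3 (mod 4): 45·t ≡ 3 − 12 = -9 (mod 4).
    Reduce coefficients mod 4: 1·t ≡ 3 (mod 4).
    So t ≡ 3 (mod 4).
    Then x = 12 + 45·3 = 147, valid modulo lcm(45, 4) = 180: x ≡ 147 (mod 180).
Verify: 147 mod 9 = 3 ✓, 147 mod 5 = 2 ✓, 147 mod 4 = 3 ✓.

x ≡ 147 (mod 180).


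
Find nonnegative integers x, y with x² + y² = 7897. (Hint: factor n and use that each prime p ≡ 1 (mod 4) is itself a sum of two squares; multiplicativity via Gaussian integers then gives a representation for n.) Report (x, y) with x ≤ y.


Step 1: Factor n = 7897 = 53 · 149.
Step 2: Check the mod-4 condition on each prime factor: 53 ≡ 1 (mod 4), exponent 1; 149 ≡ 1 (mod 4), exponent 1.
All primes ≡ 3 (mod 4) appear to even exponent (or don't appear), so by the two-squares theorem n IS expressible as a sum of two squares.
Step 3: Build a representation. Here n = 53 · 149 is a product of primes ≡ 1 (mod 4). Each prime p ≡ 1 (mod 4) is itself a sum of two squares; find a² by testing p − a² for a perfect square:
  53: 53 − 1² = 52, 53 − 2² = 49 = 7² ⇒ 53 = 2² + 7².
  149: 149 − 1² = 148, 149 − 2² = 145, 149 − 3² = 140, 149 − 4² = 133, 149 − 5² = 124, 149 − 6² = 113, 149 − 7² = 100 = 10² ⇒ 149 = 7² + 10².
  Combine using the Brahmagupta–Fibonacci identity (a² + b²)(c² + d²) = (ac − bd)² + (ad + bc)² = (ac + bd)² + (ad − bc)²:
  53 · 149 = 7897: from (2² + 7²)(7² + 10²), take (2·7 − 7·10, 2·10 + 7·7) = (14 − 70, 20 + 49) = (-56, 69); dropping signs (only squares matter) gives (56, 69); check 56² + 69² = 3136 + 4761 = 7897 ✓.
Step 4: Order so x ≤ y and verify: 56² + 69² = 3136 + 4761 = 7897 = n. ✓

n = 7897 = 56² + 69² (one valid representation with x ≤ y).


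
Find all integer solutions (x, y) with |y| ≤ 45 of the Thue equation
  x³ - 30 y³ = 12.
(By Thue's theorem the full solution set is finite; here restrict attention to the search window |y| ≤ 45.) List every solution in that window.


The equation is x³ - 30y³ = 12. For fixed y, x³ = 30·y³ + 12, so a solution requires the RHS to be a perfect cube.
Strategy: iterate y from -45 to 45, compute RHS = 30·y³ + 12, and check whether it is a (positive or negative) perfect cube.
Check small values of y:
  y = 0: RHS = 12 is not a perfect cube.
  y = 1: RHS = 42 is not a perfect cube.
  y = -1: RHS = -18 is not a perfect cube.
  y = 2: RHS = 252 is not a perfect cube.
  y = -2: RHS = -228 is not a perfect cube.
  y = 3: RHS = 822 is not a perfect cube.
  y = -3: RHS = -798 is not a perfect cube.
Continuing the search up to |y| = 45 finds no solutions either.
No (x, y) in the scanned range satisfies the equation.

No integer solutions with |y| ≤ 45.


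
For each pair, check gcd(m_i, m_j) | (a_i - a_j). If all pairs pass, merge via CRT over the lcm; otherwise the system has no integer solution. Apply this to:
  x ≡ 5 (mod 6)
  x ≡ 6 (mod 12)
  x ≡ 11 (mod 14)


Moduli 6, 12, 14 are not pairwise coprime, so CRT works modulo lcm(m_i) when all pairwise compatibility conditions hold.
Pairwise compatibility: gcd(m_i, m_j) must divide a_i - a_j for every pair.
Merge one congruence at a time:
  Start: x ≡ 5 (mod 6).
  Combine with x ≡ 6 (mod 12): gcd(6, 12) = 6, and 6 - 5 = 1 is NOT divisible by 6.
    ⇒ system is inconsistent (no integer solution).

No solution (the system is inconsistent).


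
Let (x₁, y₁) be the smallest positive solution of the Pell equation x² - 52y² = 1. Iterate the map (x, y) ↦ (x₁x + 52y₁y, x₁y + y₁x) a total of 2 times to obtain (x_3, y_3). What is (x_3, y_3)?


Step 1: Find the fundamental solution (x₁, y₁) of x² - 52y² = 1.
  Expand √52 as a continued fraction. a₀ = ⌊√52⌋ = 7; iterate m_{k+1} = d_k·a_k − m_k, d_{k+1} = (52 − m_{k+1}²)/d_k, a_{k+1} = ⌊(a₀ + m_{k+1})/d_{k+1}⌋ (starting m₀ = 0, d₀ = 1), with convergents p_k = a_k·p_{k-1} + p_{k-2}, q_k = a_k·q_{k-1} + q_{k-2} (p₋₁ = 1, q₋₁ = 0):
  k = 0: a₀ = 7; p₀/q₀ = 7/1; p₀² − 52·q₀² = 49 − 52 = -3.
  k = 1: m = 7, d = 3, a = ⌊(7 + 7)/3⌋ = 4; p/q = (4·7 + 1)/(4·1 + 0) = 29/4; p² − 52·q² = 841 − 832 = 9.
  k = 2: m = 5, d = 9, a = ⌊(7 + 5)/9⌋ = 1; p/q = (1·29 + 7)/(1·4 + 1) = 36/5; p² − 52·q² = 1296 − 1300 = -4.
  k = 3: m = 4, d = 4, a = ⌊(7 + 4)/4⌋ = 2; p/q = (2·36 + 29)/(2·5 + 4) = 101/14; p² − 52·q² = 10201 − 10192 = 9.
  k = 4: m = 4, d = 9, a = ⌊(7 + 4)/9⌋ = 1; p/q = (1·101 + 36)/(1·14 + 5) = 137/19; p² − 52·q² = 18769 − 18772 = -3.
  k = 5: m = 5, d = 3, a = ⌊(7 + 5)/3⌋ = 4; p/q = (4·137 + 101)/(4·19 + 14) = 649/90; p² − 52·q² = 421201 − 421200 = 1.
  The first convergent with p² − 52·q² = 1 gives the fundamental solution (x₁, y₁) = (649, 90).
Step 2: Apply the recurrence (x_{n+1}, y_{n+1}) = (x₁x_n + 52y₁y_n, x₁y_n + y₁x_n) repeatedly.
  From (x_1, y_1) = (649, 90): x_2 = 649·649 + 52·90·90 = 842401; y_2 = 649·90 + 90·649 = 116820.
  From (x_2, y_2) = (842401, 116820): x_3 = 649·842401 + 52·90·116820 = 1093435849; y_3 = 649·116820 + 90·842401 = 151632270.
Step 3: Verify x_3² - 52·y_3² = 1195601955878350801 - 1195601955878350800 = 1 (should be 1). ✓

(x_1, y_1) = (649, 90); (x_3, y_3) = (1093435849, 151632270).


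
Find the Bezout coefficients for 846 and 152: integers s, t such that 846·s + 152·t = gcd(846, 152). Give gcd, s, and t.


Euclidean algorithm on (846, 152) — divide until remainder is 0:
  846 = 5 · 152 + 86
  152 = 1 · 86 + 66
  86 = 1 · 66 + 20
  66 = 3 · 20 + 6
  20 = 3 · 6 + 2
  6 = 3 · 2 + 0
gcd(846, 152) = 2.
Track Bezout coefficients alongside the remainders: start with r₀ = 846 = a·1 + b·0 (s = 1, t = 0) and r₁ = 152 = a·0 + b·1 (s = 0, t = 1); each new remainder r_{k+1} = r_{k-1} − q_k·r_k inherits s_{k+1} = s_{k-1} − q_k·s_k, t_{k+1} = t_{k-1} − q_k·t_k, so r_k = a·s_k + b·t_k at every step:
  q = 5: r = 86, s = 1 − 5·0 = 1, t = 0 − 5·1 = -5  (check: 846·1 + 152·(-5) = 86)
  q = 1: r = 66, s = 0 − 1·1 = -1, t = 1 − 1·(-5) = 6  (check: 846·(-1) + 152·6 = 66)
  q = 1: r = 20, s = 1 − 1·(-1) = 2, t = -5 − 1·6 = -11  (check: 846·2 + 152·(-11) = 20)
  q = 3: r = 6, s = -1 − 3·2 = -7, t = 6 − 3·(-11) = 39  (check: 846·(-7) + 152·39 = 6)
  q = 3: r = 2, s = 2 − 3·(-7) = 23, t = -11 − 3·39 = -128  (check: 846·23 + 152·(-128) = 2)
The row with r = 2 (the gcd) gives the Bezout coefficients s = 23, t = -128.
Result: 846 · (23) + 152 · (-128) = 2.

gcd(846, 152) = 2; s = 23, t = -128 (check: 846·23 + 152·(-128) = 2).


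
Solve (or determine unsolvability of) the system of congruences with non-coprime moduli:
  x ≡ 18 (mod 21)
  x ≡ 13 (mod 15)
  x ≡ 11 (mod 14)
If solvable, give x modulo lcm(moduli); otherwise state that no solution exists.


Moduli 21, 15, 14 are not pairwise coprime, so CRT works modulo lcm(m_i) when all pairwise compatibility conditions hold.
Pairwise compatibility: gcd(m_i, m_j) must divide a_i - a_j for every pair.
Merge one congruence at a time:
  Start: x ≡ 18 (mod 21).
  Combine with x ≡ 13 (mod 15): gcd(21, 15) = 3, and 13 - 18 = -5 is NOT divisible by 3.
    ⇒ system is inconsistent (no integer solution).

No solution (the system is inconsistent).


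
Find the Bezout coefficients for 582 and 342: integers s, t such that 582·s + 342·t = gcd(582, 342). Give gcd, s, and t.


Euclidean algorithm on (582, 342) — divide until remainder is 0:
  582 = 1 · 342 + 240
  342 = 1 · 240 + 102
  240 = 2 · 102 + 36
  102 = 2 · 36 + 30
  36 = 1 · 30 + 6
  30 = 5 · 6 + 0
gcd(582, 342) = 6.
Track Bezout coefficients alongside the remainders: start with r₀ = 582 = a·1 + b·0 (s = 1, t = 0) and r₁ = 342 = a·0 + b·1 (s = 0, t = 1); each new remainder r_{k+1} = r_{k-1} − q_k·r_k inherits s_{k+1} = s_{k-1} − q_k·s_k, t_{k+1} = t_{k-1} − q_k·t_k, so r_k = a·s_k + b·t_k at every step:
  q = 1: r = 240, s = 1 − 1·0 = 1, t = 0 − 1·1 = -1  (check: 582·1 + 342·(-1) = 240)
  q = 1: r = 102, s = 0 − 1·1 = -1, t = 1 − 1·(-1) = 2  (check: 582·(-1) + 342·2 = 102)
  q = 2: r = 36, s = 1 − 2·(-1) = 3, t = -1 − 2·2 = -5  (check: 582·3 + 342·(-5) = 36)
  q = 2: r = 30, s = -1 − 2·3 = -7, t = 2 − 2·(-5) = 12  (check: 582·(-7) + 342·12 = 30)
  q = 1: r = 6, s = 3 − 1·(-7) = 10, t = -5 − 1·12 = -17  (check: 582·10 + 342·(-17) = 6)
The row with r = 6 (the gcd) gives the Bezout coefficients s = 10, t = -17.
Result: 582 · (10) + 342 · (-17) = 6.

gcd(582, 342) = 6; s = 10, t = -17 (check: 582·10 + 342·(-17) = 6).


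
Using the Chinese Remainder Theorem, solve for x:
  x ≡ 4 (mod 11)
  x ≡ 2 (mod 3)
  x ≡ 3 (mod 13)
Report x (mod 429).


Moduli 11, 3, 13 are pairwise coprime; by CRT there is a unique solution modulo M = 11 · 3 · 13 = 429.
Solve pairwise, accumulating the modulus:
  Start with x ≡ 4 (mod 11).
  Combine with x ≡ 2 (mod 3): since gcd(11, 3) = 1, we get a unique residue mod 33.
    Write x = 4 + 11·t and substitute into x ≡ 2 (mod 3): 11·t ≡ 2 − 4 = -2 (mod 3).
    Reduce coefficients mod 3: 2·t ≡ 1 (mod 3).
    The inverse of 2 mod 3 is 2 (since 2·2 = 4 = 1·3 + 1), so t ≡ 2·1 = 2 ≡ 2 (mod 3).
    Then x = 4 + 11·2 = 26, valid modulo lcm(11, 3) = 33: x ≡ 26 (mod 33).
  Combine with x ≡ 3 (mod 13): since gcd(33, 13) = 1, we get a unique residue mod 429.
    Write x = 26 + 33·t and substitute into x ≡ 3 (mod 13): 33·t ≡ 3 − 26 = -23 (mod 13).
    Reduce coefficients mod 13: 7·t ≡ 3 (mod 13).
    The inverse of 7 mod 13 is 2 (since 7·2 = 14 = 1·13 + 1), so t ≡ 2·3 = 6 ≡ 6 (mod 13).
    Then x = 26 + 33·6 = 224, valid modulo lcm(33, 13) = 429: x ≡ 224 (mod 429).
Verify: 224 mod 11 = 4 ✓, 224 mod 3 = 2 ✓, 224 mod 13 = 3 ✓.

x ≡ 224 (mod 429).


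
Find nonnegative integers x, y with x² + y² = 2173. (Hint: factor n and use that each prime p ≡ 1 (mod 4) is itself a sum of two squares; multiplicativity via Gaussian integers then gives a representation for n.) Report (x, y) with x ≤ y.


Step 1: Factor n = 2173 = 41 · 53.
Step 2: Check the mod-4 condition on each prime factor: 41 ≡ 1 (mod 4), exponent 1; 53 ≡ 1 (mod 4), exponent 1.
All primes ≡ 3 (mod 4) appear to even exponent (or don't appear), so by the two-squares theorem n IS expressible as a sum of two squares.
Step 3: Build a representation. Here n = 41 · 53 is a product of primes ≡ 1 (mod 4). Each prime p ≡ 1 (mod 4) is itself a sum of two squares; find a² by testing p − a² for a perfect square:
  41: 41 − 1² = 40, 41 − 2² = 37, 41 − 3² = 32, 41 − 4² = 25 = 5² ⇒ 41 = 4² + 5².
  53: 53 − 1² = 52, 53 − 2² = 49 = 7² ⇒ 53 = 2² + 7².
  Combine using the Brahmagupta–Fibonacci identity (a² + b²)(c² + d²) = (ac − bd)² + (ad + bc)² = (ac + bd)² + (ad − bc)²:
  41 · 53 = 2173: from (4² + 5²)(2² + 7²), take (4·2 − 5·7, 4·7 + 5·2) = (8 − 35, 28 + 10) = (-27, 38); dropping signs (only squares matter) gives (27, 38); check 27² + 38² = 729 + 1444 = 2173 ✓.
Step 4: Order so x ≤ y and verify: 27² + 38² = 729 + 1444 = 2173 = n. ✓

n = 2173 = 27² + 38² (one valid representation with x ≤ y).


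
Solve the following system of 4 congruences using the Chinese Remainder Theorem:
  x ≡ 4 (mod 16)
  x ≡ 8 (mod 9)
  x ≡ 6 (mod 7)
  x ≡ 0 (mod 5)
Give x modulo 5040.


Product of moduli M = 16 · 9 · 7 · 5 = 5040.
Merge one congruence at a time:
  Start: x ≡ 4 (mod 16).
  Combine with x ≡ 8 (mod 9); new modulus lcm = 144.
    Write x = 4 + 16·t and substitute into x ≡ 8 (mod 9): 16·t ≡ 8 − 4 = 4 (mod 9).
    Reduce coefficients mod 9: 7·t ≡ 4 (mod 9).
    The inverse of 7 mod 9 is 4 (since 7·4 = 28 = 3·9 + 1), so t ≡ 4·4 = 16 ≡ 7 (mod 9).
    Then x = 4 + 16·7 = 116, valid modulo lcm(16, 9) = 144: x ≡ 116 (mod 144).
  Combine with x ≡ 6 (mod 7); new modulus lcm = 1008.
    Write x = 116 + 144·t and substitute into x ≡ 6 (mod 7): 144·t ≡ 6 − 116 = -110 (mod 7).
    Reduce coefficients mod 7: 4·t ≡ 2 (mod 7).
    The inverse of 4 mod 7 is 2 (since 4·2 = 8 = 1·7 + 1), so t ≡ 2·2 = 4 ≡ 4 (mod 7).
    Then x = 116 + 144·4 = 692, valid modulo lcm(144, 7) = 1008: x ≡ 692 (mod 1008).
  Combine with x ≡ 0 (mod 5); new modulus lcm = 5040.
    Write x = 692 + 1008·t and substitute into x ≡ 0 (mod 5): 1008·t ≡ 0 − 692 = -692 (mod 5).
    Reduce coefficients mod 5: 3·t ≡ 3 (mod 5).
    The inverse of 3 mod 5 is 2 (since 3·2 = 6 = 1·5 + 1), so t ≡ 2·3 = 6 ≡ 1 (mod 5).
    Then x = 692 + 1008·1 = 1700, valid modulo lcm(1008, 5) = 5040: x ≡ 1700 (mod 5040).
Verify against each original: 1700 mod 16 = 4, 1700 mod 9 = 8, 1700 mod 7 = 6, 1700 mod 5 = 0.

x ≡ 1700 (mod 5040).


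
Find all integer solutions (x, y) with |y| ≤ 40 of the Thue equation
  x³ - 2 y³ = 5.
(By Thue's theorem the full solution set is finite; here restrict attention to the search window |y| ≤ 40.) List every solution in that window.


The equation is x³ - 2y³ = 5. For fixed y, x³ = 2·y³ + 5, so a solution requires the RHS to be a perfect cube.
Strategy: iterate y from -40 to 40, compute RHS = 2·y³ + 5, and check whether it is a (positive or negative) perfect cube.
Check small values of y:
  y = 0: RHS = 5 is not a perfect cube.
  y = 1: RHS = 7 is not a perfect cube.
  y = -1: RHS = 3 is not a perfect cube.
  y = 2: RHS = 21 is not a perfect cube.
  y = -2: RHS = -11 is not a perfect cube.
  y = 3: RHS = 59 is not a perfect cube.
  y = -3: RHS = -49 is not a perfect cube.
Continuing the search up to |y| = 40 finds no solutions either.
No (x, y) in the scanned range satisfies the equation.

No integer solutions with |y| ≤ 40.


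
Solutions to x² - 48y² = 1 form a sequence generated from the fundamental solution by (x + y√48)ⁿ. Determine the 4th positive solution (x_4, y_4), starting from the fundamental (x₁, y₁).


Step 1: Find the fundamental solution (x₁, y₁) of x² - 48y² = 1.
  Expand √48 as a continued fraction. a₀ = ⌊√48⌋ = 6; iterate m_{k+1} = d_k·a_k − m_k, d_{k+1} = (48 − m_{k+1}²)/d_k, a_{k+1} = ⌊(a₀ + m_{k+1})/d_{k+1}⌋ (starting m₀ = 0, d₀ = 1), with convergents p_k = a_k·p_{k-1} + p_{k-2}, q_k = a_k·q_{k-1} + q_{k-2} (p₋₁ = 1, q₋₁ = 0):
  k = 0: a₀ = 6; p₀/q₀ = 6/1; p₀² − 48·q₀² = 36 − 48 = -12.
  k = 1: m = 6, d = 12, a = ⌊(6 + 6)/12⌋ = 1; p/q = (1·6 + 1)/(1·1 + 0) = 7/1; p² − 48·q² = 49 − 48 = 1.
  The first convergent with p² − 48·q² = 1 gives the fundamental solution (x₁, y₁) = (7, 1).
Step 2: Apply the recurrence (x_{n+1}, y_{n+1}) = (x₁x_n + 48y₁y_n, x₁y_n + y₁x_n) repeatedly.
  From (x_1, y_1) = (7, 1): x_2 = 7·7 + 48·1·1 = 97; y_2 = 7·1 + 1·7 = 14.
  From (x_2, y_2) = (97, 14): x_3 = 7·97 + 48·1·14 = 1351; y_3 = 7·14 + 1·97 = 195.
  From (x_3, y_3) = (1351, 195): x_4 = 7·1351 + 48·1·195 = 18817; y_4 = 7·195 + 1·1351 = 2716.
Step 3: Verify x_4² - 48·y_4² = 354079489 - 354079488 = 1 (should be 1). ✓

(x_1, y_1) = (7, 1); (x_4, y_4) = (18817, 2716).


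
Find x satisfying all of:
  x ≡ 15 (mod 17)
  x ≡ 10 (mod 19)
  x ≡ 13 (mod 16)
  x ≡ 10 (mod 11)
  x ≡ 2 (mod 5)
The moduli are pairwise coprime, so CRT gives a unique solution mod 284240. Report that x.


Product of moduli M = 17 · 19 · 16 · 11 · 5 = 284240.
Merge one congruence at a time:
  Start: x ≡ 15 (mod 17).
  Combine with x ≡ 10 (mod 19); new modulus lcm = 323.
    Write x = 15 + 17·t and substitute into x ≡ 10 (mod 19): 17·t ≡ 10 − 15 = -5 (mod 19).
    Reduce coefficients mod 19: 17·t ≡ 14 (mod 19).
    The inverse of 17 mod 19 is 9 (since 17·9 = 153 = 8·19 + 1), so t ≡ 9·14 = 126 ≡ 12 (mod 19).
    Then x = 15 + 17·12 = 219, valid modulo lcm(17, 19) = 323: x ≡ 219 (mod 323).
  Combine with x ≡ 13 (mod 16); new modulus lcm = 5168.
    Write x = 219 + 323·t and substitute into x ≡ 13 (mod 16): 323·t ≡ 13 − 219 = -206 (mod 16).
    Reduce coefficients mod 16: 3·t ≡ 2 (mod 16).
    The inverse of 3 mod 16 is 11 (since 3·11 = 33 = 2·16 + 1), so t ≡ 11·2 = 22 ≡ 6 (mod 16).
    Then x = 219 + 323·6 = 2157, valid modulo lcm(323, 16) = 5168: x ≡ 2157 (mod 5168).
  Combine with x ≡ 10 (mod 11); new modulus lcm = 56848.
    Write x = 2157 + 5168·t and substitute into x ≡ 10 (mod 11): 5168·t ≡ 10 − 2157 = -2147 (mod 11).
    Reduce coefficients mod 11: 9·t ≡ 9 (mod 11).
    The inverse of 9 mod 11 is 5 (since 9·5 = 45 = 4·11 + 1), so t ≡ 5·9 = 45 ≡ 1 (mod 11).
    Then x = 2157 + 5168·1 = 7325, valid modulo lcm(5168, 11) = 56848: x ≡ 7325 (mod 56848).
  Combine with x ≡ 2 (mod 5); new modulus lcm = 284240.
    Write x = 7325 + 56848·t and substitute into x ≡ 2 (mod 5): 56848·t ≡ 2 − 7325 = -7323 (mod 5).
    Reduce coefficients mod 5: 3·t ≡ 2 (mod 5).
    The inverse of 3 mod 5 is 2 (since 3·2 = 6 = 1·5 + 1), so t ≡ 2·2 = 4 ≡ 4 (mod 5).
    Then x = 7325 + 56848·4 = 234717, valid modulo lcm(56848, 5) = 284240: x ≡ 234717 (mod 284240).
Verify against each original: 234717 mod 17 = 15, 234717 mod 19 = 10, 234717 mod 16 = 13, 234717 mod 11 = 10, 234717 mod 5 = 2.

x ≡ 234717 (mod 284240).


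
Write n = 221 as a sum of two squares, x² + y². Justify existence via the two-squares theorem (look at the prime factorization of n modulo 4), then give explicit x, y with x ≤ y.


Step 1: Factor n = 221 = 13 · 17.
Step 2: Check the mod-4 condition on each prime factor: 13 ≡ 1 (mod 4), exponent 1; 17 ≡ 1 (mod 4), exponent 1.
All primes ≡ 3 (mod 4) appear to even exponent (or don't appear), so by the two-squares theorem n IS expressible as a sum of two squares.
Step 3: Build a representation. Here n = 13 · 17 is a product of primes ≡ 1 (mod 4). Each prime p ≡ 1 (mod 4) is itself a sum of two squares; find a² by testing p − a² for a perfect square:
  13: 13 − 1² = 12, 13 − 2² = 9 = 3² ⇒ 13 = 2² + 3².
  17: 17 − 1² = 16 = 4² ⇒ 17 = 1² + 4².
  Combine using the Brahmagupta–Fibonacci identity (a² + b²)(c² + d²) = (ac − bd)² + (ad + bc)² = (ac + bd)² + (ad − bc)²:
  13 · 17 = 221: from (2² + 3²)(1² + 4²), take (2·1 − 3·4, 2·4 + 3·1) = (2 − 12, 8 + 3) = (-10, 11); dropping signs (only squares matter) gives (10, 11); check 10² + 11² = 100 + 121 = 221 ✓.
Step 4: Order so x ≤ y and verify: 10² + 11² = 100 + 121 = 221 = n. ✓

n = 221 = 10² + 11² (one valid representation with x ≤ y).


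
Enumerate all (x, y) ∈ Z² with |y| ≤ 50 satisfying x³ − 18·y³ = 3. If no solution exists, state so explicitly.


The equation is x³ - 18y³ = 3. For fixed y, x³ = 18·y³ + 3, so a solution requires the RHS to be a perfect cube.
Strategy: iterate y from -50 to 50, compute RHS = 18·y³ + 3, and check whether it is a (positive or negative) perfect cube.
Check small values of y:
  y = 0: RHS = 3 is not a perfect cube.
  y = 1: RHS = 21 is not a perfect cube.
  y = -1: RHS = -15 is not a perfect cube.
  y = 2: RHS = 147 is not a perfect cube.
  y = -2: RHS = -141 is not a perfect cube.
  y = 3: RHS = 489 is not a perfect cube.
  y = -3: RHS = -483 is not a perfect cube.
Continuing the search up to |y| = 50 finds no solutions either.
No (x, y) in the scanned range satisfies the equation.

No integer solutions with |y| ≤ 50.


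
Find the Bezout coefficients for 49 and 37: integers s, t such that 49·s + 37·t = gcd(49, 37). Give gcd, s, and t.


Euclidean algorithm on (49, 37) — divide until remainder is 0:
  49 = 1 · 37 + 12
  37 = 3 · 12 + 1
  12 = 12 · 1 + 0
gcd(49, 37) = 1.
Track Bezout coefficients alongside the remainders: start with r₀ = 49 = a·1 + b·0 (s = 1, t = 0) and r₁ = 37 = a·0 + b·1 (s = 0, t = 1); each new remainder r_{k+1} = r_{k-1} − q_k·r_k inherits s_{k+1} = s_{k-1} − q_k·s_k, t_{k+1} = t_{k-1} − q_k·t_k, so r_k = a·s_k + b·t_k at every step:
  q = 1: r = 12, s = 1 − 1·0 = 1, t = 0 − 1·1 = -1  (check: 49·1 + 37·(-1) = 12)
  q = 3: r = 1, s = 0 − 3·1 = -3, t = 1 − 3·(-1) = 4  (check: 49·(-3) + 37·4 = 1)
The row with r = 1 (the gcd) gives the Bezout coefficients s = -3, t = 4.
Result: 49 · (-3) + 37 · (4) = 1.

gcd(49, 37) = 1; s = -3, t = 4 (check: 49·(-3) + 37·4 = 1).


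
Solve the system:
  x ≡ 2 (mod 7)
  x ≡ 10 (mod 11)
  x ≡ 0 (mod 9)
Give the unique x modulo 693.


Moduli 7, 11, 9 are pairwise coprime; by CRT there is a unique solution modulo M = 7 · 11 · 9 = 693.
Solve pairwise, accumulating the modulus:
  Start with x ≡ 2 (mod 7).
  Combine with x ≡ 10 (mod 11): since gcd(7, 11) = 1, we get a unique residue mod 77.
    Write x = 2 + 7·t and substitute into x ≡ 10 (mod 11): 7·t ≡ 10 − 2 = 8 (mod 11).
    The inverse of 7 mod 11 is 8 (since 7·8 = 56 = 5·11 + 1), so t ≡ 8·8 = 64 ≡ 9 (mod 11).
    Then x = 2 + 7·9 = 65, valid modulo lcm(7, 11) = 77: x ≡ 65 (mod 77).
  Combine with x ≡ 0 (mod 9): since gcd(77, 9) = 1, we get a unique residue mod 693.
    Write x = 65 + 77·t and substitute into x ≡ 0 (mod 9): 77·t ≡ 0 − 65 = -65 (mod 9).
    Reduce coefficients mod 9: 5·t ≡ 7 (mod 9).
    The inverse of 5 mod 9 is 2 (since 5·2 = 10 = 1·9 + 1), so t ≡ 2·7 = 14 ≡ 5 (mod 9).
    Then x = 65 + 77·5 = 450, valid modulo lcm(77, 9) = 693: x ≡ 450 (mod 693).
Verify: 450 mod 7 = 2 ✓, 450 mod 11 = 10 ✓, 450 mod 9 = 0 ✓.

x ≡ 450 (mod 693).


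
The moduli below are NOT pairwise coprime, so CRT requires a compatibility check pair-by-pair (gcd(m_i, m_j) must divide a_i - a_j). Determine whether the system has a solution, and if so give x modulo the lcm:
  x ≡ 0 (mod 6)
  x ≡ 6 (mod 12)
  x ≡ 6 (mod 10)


Moduli 6, 12, 10 are not pairwise coprime, so CRT works modulo lcm(m_i) when all pairwise compatibility conditions hold.
Pairwise compatibility: gcd(m_i, m_j) must divide a_i - a_j for every pair.
Merge one congruence at a time:
  Start: x ≡ 0 (mod 6).
  Combine with x ≡ 6 (mod 12): gcd(6, 12) = 6; 6 - 0 = 6, which IS divisible by 6, so compatible.
    Write x = 0 + 6·t and substitute into x ≡ 6 (mod 12): 6·t ≡ 6 − 0 = 6 (mod 12).
    Divide the congruence (and modulus) by g = 6: 1·t ≡ 1 (mod 2).
    So t ≡ 1 (mod 2).
    Then x = 0 + 6·1 = 6, valid modulo lcm(6, 12) = 12: x ≡ 6 (mod 12).
  Combine with x ≡ 6 (mod 10): gcd(12, 10) = 2; 6 - 6 = 0, which IS divisible by 2, so compatible.
    Write x = 6 + 12·t and substitute into x ≡ 6 (mod 10): 12·t ≡ 6 − 6 = 0 (mod 10).
    Divide the congruence (and modulus) by g = 2: 6·t ≡ 0 (mod 5).
    Reduce coefficients mod 5: 1·t ≡ 0 (mod 5).
    So t ≡ 0 (mod 5).
    Then x = 6 + 12·0 = 6, valid modulo lcm(12, 10) = 60: x ≡ 6 (mod 60).
Verify: 6 mod 6 = 0, 6 mod 12 = 6, 6 mod 10 = 6.

x ≡ 6 (mod 60).


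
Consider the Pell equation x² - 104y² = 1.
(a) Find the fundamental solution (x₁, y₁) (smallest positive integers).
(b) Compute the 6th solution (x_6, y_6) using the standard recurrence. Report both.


Step 1: Find the fundamental solution (x₁, y₁) of x² - 104y² = 1.
  Expand √104 as a continued fraction. a₀ = ⌊√104⌋ = 10; iterate m_{k+1} = d_k·a_k − m_k, d_{k+1} = (104 − m_{k+1}²)/d_k, a_{k+1} = ⌊(a₀ + m_{k+1})/d_{k+1}⌋ (starting m₀ = 0, d₀ = 1), with convergents p_k = a_k·p_{k-1} + p_{k-2}, q_k = a_k·q_{k-1} + q_{k-2} (p₋₁ = 1, q₋₁ = 0):
  k = 0: a₀ = 10; p₀/q₀ = 10/1; p₀² − 104·q₀² = 100 − 104 = -4.
  k = 1: m = 10, d = 4, a = ⌊(10 + 10)/4⌋ = 5; p/q = (5·10 + 1)/(5·1 + 0) = 51/5; p² − 104·q² = 2601 − 2600 = 1.
  The first convergent with p² − 104·q² = 1 gives the fundamental solution (x₁, y₁) = (51, 5).
Step 2: Apply the recurrence (x_{n+1}, y_{n+1}) = (x₁x_n + 104y₁y_n, x₁y_n + y₁x_n) repeatedly.
  From (x_1, y_1) = (51, 5): x_2 = 51·51 + 104·5·5 = 5201; y_2 = 51·5 + 5·51 = 510.
  From (x_2, y_2) = (5201, 510): x_3 = 51·5201 + 104·5·510 = 530451; y_3 = 51·510 + 5·5201 = 52015.
  From (x_3, y_3) = (530451, 52015): x_4 = 51·530451 + 104·5·52015 = 54100801; y_4 = 51·52015 + 5·530451 = 5305020.
  From (x_4, y_4) = (54100801, 5305020): x_5 = 51·54100801 + 104·5·5305020 = 5517751251; y_5 = 51·5305020 + 5·54100801 = 541060025.
  From (x_5, y_5) = (5517751251, 541060025): x_6 = 51·5517751251 + 104·5·541060025 = 562756526801; y_6 = 51·541060025 + 5·5517751251 = 55182817530.
Step 3: Verify x_6² - 104·y_6² = 316694908457124631293601 - 316694908457124631293600 = 1 (should be 1). ✓

(x_1, y_1) = (51, 5); (x_6, y_6) = (562756526801, 55182817530).


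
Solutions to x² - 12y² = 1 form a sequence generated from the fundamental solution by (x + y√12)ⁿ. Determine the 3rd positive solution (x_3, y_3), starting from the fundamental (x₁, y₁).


Step 1: Find the fundamental solution (x₁, y₁) of x² - 12y² = 1.
  Expand √12 as a continued fraction. a₀ = ⌊√12⌋ = 3; iterate m_{k+1} = d_k·a_k − m_k, d_{k+1} = (12 − m_{k+1}²)/d_k, a_{k+1} = ⌊(a₀ + m_{k+1})/d_{k+1}⌋ (starting m₀ = 0, d₀ = 1), with convergents p_k = a_k·p_{k-1} + p_{k-2}, q_k = a_k·q_{k-1} + q_{k-2} (p₋₁ = 1, q₋₁ = 0):
  k = 0: a₀ = 3; p₀/q₀ = 3/1; p₀² − 12·q₀² = 9 − 12 = -3.
  k = 1: m = 3, d = 3, a = ⌊(3 + 3)/3⌋ = 2; p/q = (2·3 + 1)/(2·1 + 0) = 7/2; p² − 12·q² = 49 − 48 = 1.
  The first convergent with p² − 12·q² = 1 gives the fundamental solution (x₁, y₁) = (7, 2).
Step 2: Apply the recurrence (x_{n+1}, y_{n+1}) = (x₁x_n + 12y₁y_n, x₁y_n + y₁x_n) repeatedly.
  From (x_1, y_1) = (7, 2): x_2 = 7·7 + 12·2·2 = 97; y_2 = 7·2 + 2·7 = 28.
  From (x_2, y_2) = (97, 28): x_3 = 7·97 + 12·2·28 = 1351; y_3 = 7·28 + 2·97 = 390.
Step 3: Verify x_3² - 12·y_3² = 1825201 - 1825200 = 1 (should be 1). ✓

(x_1, y_1) = (7, 2); (x_3, y_3) = (1351, 390).


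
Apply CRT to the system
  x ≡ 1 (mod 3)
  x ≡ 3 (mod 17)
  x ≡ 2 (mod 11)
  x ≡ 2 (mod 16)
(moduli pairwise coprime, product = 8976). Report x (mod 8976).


Product of moduli M = 3 · 17 · 11 · 16 = 8976.
Merge one congruence at a time:
  Start: x ≡ 1 (mod 3).
  Combine with x ≡ 3 (mod 17); new modulus lcm = 51.
    Write x = 1 + 3·t and substitute into x ≡ 3 (mod 17): 3·t ≡ 3 − 1 = 2 (mod 17).
    The inverse of 3 mod 17 is 6 (since 3·6 = 18 = 1·17 + 1), so t ≡ 6·2 = 12 ≡ 12 (mod 17).
    Then x = 1 + 3·12 = 37, valid modulo lcm(3, 17) = 51: x ≡ 37 (mod 51).
  Combine with x ≡ 2 (mod 11); new modulus lcm = 561.
    Write x = 37 + 51·t and substitute into x ≡ 2 (mod 11): 51·t ≡ 2 − 37 = -35 (mod 11).
    Reduce coefficients mod 11: 7·t ≡ 9 (mod 11).
    The inverse of 7 mod 11 is 8 (since 7·8 = 56 = 5·11 + 1), so t ≡ 8·9 = 72 ≡ 6 (mod 11).
    Then x = 37 + 51·6 = 343, valid modulo lcm(51, 11) = 561: x ≡ 343 (mod 561).
  Combine with x ≡ 2 (mod 16); new modulus lcm = 8976.
    Write x = 343 + 561·t and substitute into x ≡ 2 (mod 16): 561·t ≡ 2 − 343 = -341 (mod 16).
    Reduce coefficients mod 16: 1·t ≡ 11 (mod 16).
    So t ≡ 11 (mod 16).
    Then x = 343 + 561·11 = 6514, valid modulo lcm(561, 16) = 8976: x ≡ 6514 (mod 8976).
Verify against each original: 6514 mod 3 = 1, 6514 mod 17 = 3, 6514 mod 11 = 2, 6514 mod 16 = 2.

x ≡ 6514 (mod 8976).


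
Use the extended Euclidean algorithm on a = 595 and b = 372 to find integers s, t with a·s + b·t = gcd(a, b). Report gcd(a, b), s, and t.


Euclidean algorithm on (595, 372) — divide until remainder is 0:
  595 = 1 · 372 + 223
  372 = 1 · 223 + 149
  223 = 1 · 149 + 74
  149 = 2 · 74 + 1
  74 = 74 · 1 + 0
gcd(595, 372) = 1.
Track Bezout coefficients alongside the remainders: start with r₀ = 595 = a·1 + b·0 (s = 1, t = 0) and r₁ = 372 = a·0 + b·1 (s = 0, t = 1); each new remainder r_{k+1} = r_{k-1} − q_k·r_k inherits s_{k+1} = s_{k-1} − q_k·s_k, t_{k+1} = t_{k-1} − q_k·t_k, so r_k = a·s_k + b·t_k at every step:
  q = 1: r = 223, s = 1 − 1·0 = 1, t = 0 − 1·1 = -1  (check: 595·1 + 372·(-1) = 223)
  q = 1: r = 149, s = 0 − 1·1 = -1, t = 1 − 1·(-1) = 2  (check: 595·(-1) + 372·2 = 149)
  q = 1: r = 74, s = 1 − 1·(-1) = 2, t = -1 − 1·2 = -3  (check: 595·2 + 372·(-3) = 74)
  q = 2: r = 1, s = -1 − 2·2 = -5, t = 2 − 2·(-3) = 8  (check: 595·(-5) + 372·8 = 1)
The row with r = 1 (the gcd) gives the Bezout coefficients s = -5, t = 8.
Result: 595 · (-5) + 372 · (8) = 1.

gcd(595, 372) = 1; s = -5, t = 8 (check: 595·(-5) + 372·8 = 1).


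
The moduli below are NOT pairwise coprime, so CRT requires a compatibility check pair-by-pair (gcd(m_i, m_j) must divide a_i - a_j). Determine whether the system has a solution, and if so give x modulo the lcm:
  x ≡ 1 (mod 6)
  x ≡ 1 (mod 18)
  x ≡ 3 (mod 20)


Moduli 6, 18, 20 are not pairwise coprime, so CRT works modulo lcm(m_i) when all pairwise compatibility conditions hold.
Pairwise compatibility: gcd(m_i, m_j) must divide a_i - a_j for every pair.
Merge one congruence at a time:
  Start: x ≡ 1 (mod 6).
  Combine with x ≡ 1 (mod 18): gcd(6, 18) = 6; 1 - 1 = 0, which IS divisible by 6, so compatible.
    Write x = 1 + 6·t and substitute into x ≡ 1 (mod 18): 6·t ≡ 1 − 1 = 0 (mod 18).
    Divide the congruence (and modulus) by g = 6: 1·t ≡ 0 (mod 3).
    So t ≡ 0 (mod 3).
    Then x = 1 + 6·0 = 1, valid modulo lcm(6, 18) = 18: x ≡ 1 (mod 18).
  Combine with x ≡ 3 (mod 20): gcd(18, 20) = 2; 3 - 1 = 2, which IS divisible by 2, so compatible.
    Write x = 1 + 18·t and substitute into x ≡ 3 (mod 20): 18·t ≡ 3 − 1 = 2 (mod 20).
    Divide the congruence (and modulus) by g = 2: 9·t ≡ 1 (mod 10).
    The inverse of 9 mod 10 is 9 (since 9·9 = 81 = 8·10 + 1), so t ≡ 9·1 = 9 ≡ 9 (mod 10).
    Then x = 1 + 18·9 = 163, valid modulo lcm(18, 20) = 180: x ≡ 163 (mod 180).
Verify: 163 mod 6 = 1, 163 mod 18 = 1, 163 mod 20 = 3.

x ≡ 163 (mod 180).


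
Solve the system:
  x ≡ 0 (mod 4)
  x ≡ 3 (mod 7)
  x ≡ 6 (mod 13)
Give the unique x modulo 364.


Moduli 4, 7, 13 are pairwise coprime; by CRT there is a unique solution modulo M = 4 · 7 · 13 = 364.
Solve pairwise, accumulating the modulus:
  Start with x ≡ 0 (mod 4).
  Combine with x ≡ 3 (mod 7): since gcd(4, 7) = 1, we get a unique residue mod 28.
    Write x = 0 + 4·t and substitute into x ≡ 3 (mod 7): 4·t ≡ 3 − 0 = 3 (mod 7).
    The inverse of 4 mod 7 is 2 (since 4·2 = 8 = 1·7 + 1), so t ≡ 2·3 = 6 ≡ 6 (mod 7).
    Then x = 0 + 4·6 = 24, valid modulo lcm(4, 7) = 28: x ≡ 24 (mod 28).
  Combine with x ≡ 6 (mod 13): since gcd(28, 13) = 1, we get a unique residue mod 364.
    Write x = 24 + 28·t and substitute into x ≡ 6 (mod 13): 28·t ≡ 6 − 24 = -18 (mod 13).
    Reduce coefficients mod 13: 2·t ≡ 8 (mod 13).
    The inverse of 2 mod 13 is 7 (since 2·7 = 14 = 1·13 + 1), so t ≡ 7·8 = 56 ≡ 4 (mod 13).
    Then x = 24 + 28·4 = 136, valid modulo lcm(28, 13) = 364: x ≡ 136 (mod 364).
Verify: 136 mod 4 = 0 ✓, 136 mod 7 = 3 ✓, 136 mod 13 = 6 ✓.

x ≡ 136 (mod 364).


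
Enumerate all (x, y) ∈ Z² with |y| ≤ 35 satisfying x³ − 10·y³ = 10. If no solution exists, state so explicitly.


The equation is x³ - 10y³ = 10. For fixed y, x³ = 10·y³ + 10, so a solution requires the RHS to be a perfect cube.
Strategy: iterate y from -35 to 35, compute RHS = 10·y³ + 10, and check whether it is a (positive or negative) perfect cube.
Check small values of y:
  y = 0: RHS = 10 is not a perfect cube.
  y = 1: RHS = 20 is not a perfect cube.
  y = -1: RHS = 0 = (0)³ ⇒ x = 0 works.
  y = 2: RHS = 90 is not a perfect cube.
  y = -2: RHS = -70 is not a perfect cube.
  y = 3: RHS = 280 is not a perfect cube.
  y = -3: RHS = -260 is not a perfect cube.
Continuing the search up to |y| = 35 finds no further solutions beyond those listed.
Collected solutions: (0, -1).

Solutions (with |y| ≤ 35): (0, -1).


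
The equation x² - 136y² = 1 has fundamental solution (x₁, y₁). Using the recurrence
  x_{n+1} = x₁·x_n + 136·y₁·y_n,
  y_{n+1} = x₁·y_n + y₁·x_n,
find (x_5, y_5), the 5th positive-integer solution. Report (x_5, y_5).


Step 1: Find the fundamental solution (x₁, y₁) of x² - 136y² = 1.
  Expand √136 as a continued fraction. a₀ = ⌊√136⌋ = 11; iterate m_{k+1} = d_k·a_k − m_k, d_{k+1} = (136 − m_{k+1}²)/d_k, a_{k+1} = ⌊(a₀ + m_{k+1})/d_{k+1}⌋ (starting m₀ = 0, d₀ = 1), with convergents p_k = a_k·p_{k-1} + p_{k-2}, q_k = a_k·q_{k-1} + q_{k-2} (p₋₁ = 1, q₋₁ = 0):
  k = 0: a₀ = 11; p₀/q₀ = 11/1; p₀² − 136·q₀² = 121 − 136 = -15.
  k = 1: m = 11, d = 15, a = ⌊(11 + 11)/15⌋ = 1; p/q = (1·11 + 1)/(1·1 + 0) = 12/1; p² − 136·q² = 144 − 136 = 8.
  k = 2: m = 4, d = 8, a = ⌊(11 + 4)/8⌋ = 1; p/q = (1·12 + 11)/(1·1 + 1) = 23/2; p² − 136·q² = 529 − 544 = -15.
  k = 3: m = 4, d = 15, a = ⌊(11 + 4)/15⌋ = 1; p/q = (1·23 + 12)/(1·2 + 1) = 35/3; p² − 136·q² = 1225 − 1224 = 1.
  The first convergent with p² − 136·q² = 1 gives the fundamental solution (x₁, y₁) = (35, 3).
Step 2: Apply the recurrence (x_{n+1}, y_{n+1}) = (x₁x_n + 136y₁y_n, x₁y_n + y₁x_n) repeatedly.
  From (x_1, y_1) = (35, 3): x_2 = 35·35 + 136·3·3 = 2449; y_2 = 35·3 + 3·35 = 210.
  From (x_2, y_2) = (2449, 210): x_3 = 35·2449 + 136·3·210 = 171395; y_3 = 35·210 + 3·2449 = 14697.
  From (x_3, y_3) = (171395, 14697): x_4 = 35·171395 + 136·3·14697 = 11995201; y_4 = 35·14697 + 3·171395 = 1028580.
  From (x_4, y_4) = (11995201, 1028580): x_5 = 35·11995201 + 136·3·1028580 = 839492675; y_5 = 35·1028580 + 3·11995201 = 71985903.
Step 3: Verify x_5² - 136·y_5² = 704747951378655625 - 704747951378655624 = 1 (should be 1). ✓

(x_1, y_1) = (35, 3); (x_5, y_5) = (839492675, 71985903).


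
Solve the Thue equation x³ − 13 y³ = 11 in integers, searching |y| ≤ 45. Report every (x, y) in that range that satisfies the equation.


The equation is x³ - 13y³ = 11. For fixed y, x³ = 13·y³ + 11, so a solution requires the RHS to be a perfect cube.
Strategy: iterate y from -45 to 45, compute RHS = 13·y³ + 11, and check whether it is a (positive or negative) perfect cube.
Check small values of y:
  y = 0: RHS = 11 is not a perfect cube.
  y = 1: RHS = 24 is not a perfect cube.
  y = -1: RHS = -2 is not a perfect cube.
  y = 2: RHS = 115 is not a perfect cube.
  y = -2: RHS = -93 is not a perfect cube.
  y = 3: RHS = 362 is not a perfect cube.
  y = -3: RHS = -340 is not a perfect cube.
Continuing the search up to |y| = 45 finds no solutions either.
No (x, y) in the scanned range satisfies the equation.

No integer solutions with |y| ≤ 45.


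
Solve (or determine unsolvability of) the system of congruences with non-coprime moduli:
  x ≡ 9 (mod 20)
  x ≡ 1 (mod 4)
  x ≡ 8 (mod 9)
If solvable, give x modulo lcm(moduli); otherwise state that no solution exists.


Moduli 20, 4, 9 are not pairwise coprime, so CRT works modulo lcm(m_i) when all pairwise compatibility conditions hold.
Pairwise compatibility: gcd(m_i, m_j) must divide a_i - a_j for every pair.
Merge one congruence at a time:
  Start: x ≡ 9 (mod 20).
  Combine with x ≡ 1 (mod 4): gcd(20, 4) = 4; 1 - 9 = -8, which IS divisible by 4, so compatible.
    Write x = 9 + 20·t and substitute into x ≡ 1 (mod 4): 20·t ≡ 1 − 9 = -8 (mod 4).
    Divide the congruence (and modulus) by g = 4: 5·t ≡ -2 (mod 1).
    Modulo 1 every t works; take t = 0.
    Then x = 9 + 20·0 = 9, valid modulo lcm(20, 4) = 20: x ≡ 9 (mod 20).
  Combine with x ≡ 8 (mod 9): gcd(20, 9) = 1; 8 - 9 = -1, which IS divisible by 1, so compatible.
    Write x = 9 + 20·t and substitute into x ≡ 8 (mod 9): 20·t ≡ 8 − 9 = -1 (mod 9).
    Reduce coefficients mod 9: 2·t ≡ 8 (mod 9).
    The inverse of 2 mod 9 is 5 (since 2·5 = 10 = 1·9 + 1), so t ≡ 5·8 = 40 ≡ 4 (mod 9).
    Then x = 9 + 20·4 = 89, valid modulo lcm(20, 9) = 180: x ≡ 89 (mod 180).
Verify: 89 mod 20 = 9, 89 mod 4 = 1, 89 mod 9 = 8.

x ≡ 89 (mod 180).


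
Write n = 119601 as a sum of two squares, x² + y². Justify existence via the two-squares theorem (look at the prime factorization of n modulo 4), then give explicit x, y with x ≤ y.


Step 1: Factor n = 119601 = 3^2 · 97 · 137.
Step 2: Check the mod-4 condition on each prime factor: 3 ≡ 3 (mod 4), exponent 2 (must be even); 97 ≡ 1 (mod 4), exponent 1; 137 ≡ 1 (mod 4), exponent 1.
All primes ≡ 3 (mod 4) appear to even exponent (or don't appear), so by the two-squares theorem n IS expressible as a sum of two squares.
Step 3: Build a representation. Group n = k² · m with k = 3 and m = 97 · 137 = 13289 (a product of primes ≡ 1 (mod 4)); a representation of m scales to one of n via (k·x)² + (k·y)² = k²(x² + y²). Each prime p ≡ 1 (mod 4) is itself a sum of two squares; find a² by testing p − a² for a perfect square:
  97: 97 − 1² = 96, 97 − 2² = 93, 97 − 3² = 88, 97 − 4² = 81 = 9² ⇒ 97 = 4² + 9².
  137: 137 − 1² = 136, 137 − 2² = 133, 137 − 3² = 128, 137 − 4² = 121 = 11² ⇒ 137 = 4² + 11².
  Combine using the Brahmagupta–Fibonacci identity (a² + b²)(c² + d²) = (ac − bd)² + (ad + bc)² = (ac + bd)² + (ad − bc)²:
  97 · 137 = 13289: from (4² + 9²)(4² + 11²), take (4·4 − 9·11, 4·11 + 9·4) = (16 − 99, 44 + 36) = (-83, 80); dropping signs (only squares matter) gives (83, 80); check 83² + 80² = 6889 + 6400 = 13289 ✓.
  Scale by k = 3: (3·83, 3·80) = (249, 240).
Step 4: Order so x ≤ y and verify: 240² + 249² = 57600 + 62001 = 119601 = n. ✓

n = 119601 = 240² + 249² (one valid representation with x ≤ y).


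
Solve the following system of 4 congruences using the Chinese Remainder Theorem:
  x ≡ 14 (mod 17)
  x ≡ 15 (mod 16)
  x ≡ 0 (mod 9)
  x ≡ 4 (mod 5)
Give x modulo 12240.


Product of moduli M = 17 · 16 · 9 · 5 = 12240.
Merge one congruence at a time:
  Start: x ≡ 14 (mod 17).
  Combine with x ≡ 15 (mod 16); new modulus lcm = 272.
    Write x = 14 + 17·t and substitute into x ≡ 15 (mod 16): 17·t ≡ 15 − 14 = 1 (mod 16).
    Reduce coefficients mod 16: 1·t ≡ 1 (mod 16).
    So t ≡ 1 (mod 16).
    Then x = 14 + 17·1 = 31, valid modulo lcm(17, 16) = 272: x ≡ 31 (mod 272).
  Combine with x ≡ 0 (mod 9); new modulus lcm = 2448.
    Write x = 31 + 272·t and substitute into x ≡ 0 (mod 9): 272·t ≡ 0 − 31 = -31 (mod 9).
    Reduce coefficients mod 9: 2·t ≡ 5 (mod 9).
    The inverse of 2 mod 9 is 5 (since 2·5 = 10 = 1·9 + 1), so t ≡ 5·5 = 25 ≡ 7 (mod 9).
    Then x = 31 + 272·7 = 1935, valid modulo lcm(272, 9) = 2448: x ≡ 1935 (mod 2448).
  Combine with x ≡ 4 (mod 5); new modulus lcm = 12240.
    Write x = 1935 + 2448·t and substitute into x ≡ 4 (mod 5): 2448·t ≡ 4 − 1935 = -1931 (mod 5).
    Reduce coefficients mod 5: 3·t ≡ 4 (mod 5).
    The inverse of 3 mod 5 is 2 (since 3·2 = 6 = 1·5 + 1), so t ≡ 2·4 = 8 ≡ 3 (mod 5).
    Then x = 1935 + 2448·3 = 9279, valid modulo lcm(2448, 5) = 12240: x ≡ 9279 (mod 12240).
Verify against each original: 9279 mod 17 = 14, 9279 mod 16 = 15, 9279 mod 9 = 0, 9279 mod 5 = 4.

x ≡ 9279 (mod 12240).


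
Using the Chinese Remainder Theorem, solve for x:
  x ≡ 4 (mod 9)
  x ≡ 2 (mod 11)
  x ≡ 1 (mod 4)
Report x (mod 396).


Moduli 9, 11, 4 are pairwise coprime; by CRT there is a unique solution modulo M = 9 · 11 · 4 = 396.
Solve pairwise, accumulating the modulus:
  Start with x ≡ 4 (mod 9).
  Combine with x ≡ 2 (mod 11): since gcd(9, 11) = 1, we get a unique residue mod 99.
    Write x = 4 + 9·t and substitute into x ≡ 2 (mod 11): 9·t ≡ 2 − 4 = -2 (mod 11).
    Reduce coefficients mod 11: 9·t ≡ 9 (mod 11).
    The inverse of 9 mod 11 is 5 (since 9·5 = 45 = 4·11 + 1), so t ≡ 5·9 = 45 ≡ 1 (mod 11).
    Then x = 4 + 9·1 = 13, valid modulo lcm(9, 11) = 99: x ≡ 13 (mod 99).
  Combine with x ≡ 1 (mod 4): since gcd(99, 4) = 1, we get a unique residue mod 396.
    Write x = 13 + 99·t and substitute into x ≡ 1 (mod 4): 99·t ≡ 1 − 13 = -12 (mod 4).
    Reduce coefficients mod 4: 3·t ≡ 0 (mod 4).
    The inverse of 3 mod 4 is 3 (since 3·3 = 9 = 2·4 + 1), so t ≡ 3·0 = 0 ≡ 0 (mod 4).
    Then x = 13 + 99·0 = 13, valid modulo lcm(99, 4) = 396: x ≡ 13 (mod 396).
Verify: 13 mod 9 = 4 ✓, 13 mod 11 = 2 ✓, 13 mod 4 = 1 ✓.

x ≡ 13 (mod 396).
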